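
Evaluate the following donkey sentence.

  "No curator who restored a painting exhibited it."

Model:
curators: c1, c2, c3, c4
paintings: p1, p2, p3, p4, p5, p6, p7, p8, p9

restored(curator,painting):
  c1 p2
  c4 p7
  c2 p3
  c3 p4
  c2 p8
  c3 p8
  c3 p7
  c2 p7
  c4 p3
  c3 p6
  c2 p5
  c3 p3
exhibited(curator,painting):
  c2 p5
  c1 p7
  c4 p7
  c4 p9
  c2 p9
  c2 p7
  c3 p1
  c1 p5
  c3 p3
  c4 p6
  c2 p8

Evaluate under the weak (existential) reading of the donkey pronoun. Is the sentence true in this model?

False

"it" takes "a painting" as antecedent — a donkey pronoun bound across the clause boundary.
Truth condition: for no (c,p) with restored(c,p) does exhibited(c,p) hold.
Restrictor pairs — does the scope hold? (c1,p2):fails  (c2,p3):fails  (c2,p5):holds  (c2,p7):holds  (c2,p8):holds  (c3,p3):holds  (c3,p4):fails  (c3,p6):fails  (c3,p7):fails  (c3,p8):fails  (c4,p3):fails  (c4,p7):holds
Scope holds for 5 pair(s), so the sentence is false.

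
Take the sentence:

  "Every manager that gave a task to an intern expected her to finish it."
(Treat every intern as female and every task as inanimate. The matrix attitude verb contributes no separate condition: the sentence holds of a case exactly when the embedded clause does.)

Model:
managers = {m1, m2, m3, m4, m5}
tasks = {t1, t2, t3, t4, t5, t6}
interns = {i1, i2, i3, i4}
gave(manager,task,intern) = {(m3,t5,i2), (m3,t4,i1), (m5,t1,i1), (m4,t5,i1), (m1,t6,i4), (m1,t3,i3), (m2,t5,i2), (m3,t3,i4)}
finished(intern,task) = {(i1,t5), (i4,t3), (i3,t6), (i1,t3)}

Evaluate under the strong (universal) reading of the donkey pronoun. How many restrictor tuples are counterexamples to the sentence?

"her" takes "an intern" as antecedent and "it" takes "a task"; both are donkey pronouns co-varying with the restrictor.
Strong reading: for every (m,t,i) with gave(m,t,i), finished(i,t).
Restrictor triples: (m1,t3,i3)→finished(i3,t3) ✗  (m1,t6,i4)→finished(i4,t6) ✗  (m2,t5,i2)→finished(i2,t5) ✗  (m3,t3,i4)→finished(i4,t3) ✓  (m3,t4,i1)→finished(i1,t4) ✗  (m3,t5,i2)→finished(i2,t5) ✗  (m4,t5,i1)→finished(i1,t5) ✓  (m5,t1,i1)→finished(i1,t1) ✗
Counterexamples (restrictor triples failing the scope): 6.

6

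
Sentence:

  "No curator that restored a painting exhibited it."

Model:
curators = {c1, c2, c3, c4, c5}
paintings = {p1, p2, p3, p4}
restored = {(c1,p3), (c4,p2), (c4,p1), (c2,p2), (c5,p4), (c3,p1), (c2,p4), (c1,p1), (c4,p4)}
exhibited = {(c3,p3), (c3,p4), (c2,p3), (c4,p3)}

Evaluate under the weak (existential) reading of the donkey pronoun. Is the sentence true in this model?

"it" takes "a painting" as antecedent — a donkey pronoun bound across the clause boundary.
Truth condition: for no (c,p) with restored(c,p) does exhibited(c,p) hold.
Restrictor pairs — does the scope hold? (c1,p1):fails  (c1,p3):fails  (c2,p2):fails  (c2,p4):fails  (c3,p1):fails  (c4,p1):fails  (c4,p2):fails  (c4,p4):fails  (c5,p4):fails
Scope holds for no restrictor pair, so the sentence is true.

True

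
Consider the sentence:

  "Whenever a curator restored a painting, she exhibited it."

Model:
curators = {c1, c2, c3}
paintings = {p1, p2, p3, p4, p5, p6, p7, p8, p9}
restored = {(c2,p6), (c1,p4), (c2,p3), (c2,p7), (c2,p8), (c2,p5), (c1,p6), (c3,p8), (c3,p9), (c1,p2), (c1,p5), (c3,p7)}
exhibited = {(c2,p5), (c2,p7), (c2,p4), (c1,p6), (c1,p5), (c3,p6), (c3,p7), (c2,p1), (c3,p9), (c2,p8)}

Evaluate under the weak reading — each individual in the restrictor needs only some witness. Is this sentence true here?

"it" takes "a painting" as antecedent — a donkey pronoun bound across the clause boundary.
Weak reading: every curator c with some restored-painting has at least one restored-painting p such that exhibited(c,p).
Per curator: c1:✓  c2:✓  c3:✓
Every curator in the restrictor has a witness.

True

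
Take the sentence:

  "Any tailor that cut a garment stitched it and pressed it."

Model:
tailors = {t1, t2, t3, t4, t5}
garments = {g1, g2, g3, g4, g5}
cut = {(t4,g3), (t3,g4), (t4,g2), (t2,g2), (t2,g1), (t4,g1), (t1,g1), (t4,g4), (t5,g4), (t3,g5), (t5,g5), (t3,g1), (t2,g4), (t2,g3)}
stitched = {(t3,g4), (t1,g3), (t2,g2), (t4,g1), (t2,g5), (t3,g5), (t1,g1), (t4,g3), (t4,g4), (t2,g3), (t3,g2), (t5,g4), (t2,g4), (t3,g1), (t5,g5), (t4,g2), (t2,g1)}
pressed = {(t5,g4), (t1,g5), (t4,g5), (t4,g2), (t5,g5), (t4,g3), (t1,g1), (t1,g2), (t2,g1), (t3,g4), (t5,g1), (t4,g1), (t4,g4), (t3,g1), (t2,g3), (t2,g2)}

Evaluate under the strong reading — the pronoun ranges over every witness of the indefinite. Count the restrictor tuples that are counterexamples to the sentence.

2

"it" takes "a garment" as antecedent — a donkey pronoun bound across the clause boundary.
Strong reading: for every (t,g) with cut(t,g), stitched(t,g) ∧ pressed(t,g).
Restrictor pairs: (t1,g1) ✓  (t2,g1) ✓  (t2,g2) ✓  (t2,g3) ✓  (t2,g4) ✗  (t3,g1) ✓  (t3,g4) ✓  (t3,g5) ✗  (t4,g1) ✓  (t4,g2) ✓  (t4,g3) ✓  (t4,g4) ✓  (t5,g4) ✓  (t5,g5) ✓
Counterexamples (restrictor pairs failing the scope): 2.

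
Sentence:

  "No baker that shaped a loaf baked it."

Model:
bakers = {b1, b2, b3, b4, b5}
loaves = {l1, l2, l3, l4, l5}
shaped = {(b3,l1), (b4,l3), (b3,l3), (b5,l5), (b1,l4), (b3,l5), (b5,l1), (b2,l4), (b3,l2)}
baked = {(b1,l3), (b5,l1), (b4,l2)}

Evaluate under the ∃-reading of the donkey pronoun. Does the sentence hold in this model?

False

"it" takes "a loaf" as antecedent — a donkey pronoun bound across the clause boundary.
Truth condition: for no (b,l) with shaped(b,l) does baked(b,l) hold.
Restrictor pairs — does the scope hold? (b1,l4):fails  (b2,l4):fails  (b3,l1):fails  (b3,l2):fails  (b3,l3):fails  (b3,l5):fails  (b4,l3):fails  (b5,l1):holds  (b5,l5):fails
Scope holds for 1 pair(s), so the sentence is false.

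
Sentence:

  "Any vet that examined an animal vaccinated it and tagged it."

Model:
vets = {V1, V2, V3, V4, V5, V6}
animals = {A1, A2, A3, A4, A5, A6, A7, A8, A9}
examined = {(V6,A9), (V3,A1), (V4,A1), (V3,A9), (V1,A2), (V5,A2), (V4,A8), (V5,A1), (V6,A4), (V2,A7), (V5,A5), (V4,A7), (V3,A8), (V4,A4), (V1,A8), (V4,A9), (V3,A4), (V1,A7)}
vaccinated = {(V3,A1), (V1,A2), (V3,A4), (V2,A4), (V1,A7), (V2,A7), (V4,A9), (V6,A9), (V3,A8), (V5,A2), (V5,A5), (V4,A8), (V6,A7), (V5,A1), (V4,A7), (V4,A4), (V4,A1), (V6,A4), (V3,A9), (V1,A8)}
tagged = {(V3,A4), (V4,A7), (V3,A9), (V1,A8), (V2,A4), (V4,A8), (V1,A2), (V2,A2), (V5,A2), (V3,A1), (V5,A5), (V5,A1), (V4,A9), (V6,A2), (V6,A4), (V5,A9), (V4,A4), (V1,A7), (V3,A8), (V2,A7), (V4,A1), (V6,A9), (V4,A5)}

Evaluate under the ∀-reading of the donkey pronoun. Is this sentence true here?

"it" takes "an animal" as antecedent — a donkey pronoun bound across the clause boundary.
Strong reading: for every (v,a) with examined(v,a), vaccinated(v,a) ∧ tagged(v,a).
Restrictor pairs: (V1,A2) ✓  (V1,A7) ✓  (V1,A8) ✓  (V2,A7) ✓  (V3,A1) ✓  (V3,A4) ✓  (V3,A8) ✓  (V3,A9) ✓  (V4,A1) ✓  (V4,A4) ✓  (V4,A7) ✓  (V4,A8) ✓  (V4,A9) ✓  (V5,A1) ✓  (V5,A2) ✓  (V5,A5) ✓  (V6,A4) ✓  (V6,A9) ✓
Every restrictor pair satisfies the scope.

True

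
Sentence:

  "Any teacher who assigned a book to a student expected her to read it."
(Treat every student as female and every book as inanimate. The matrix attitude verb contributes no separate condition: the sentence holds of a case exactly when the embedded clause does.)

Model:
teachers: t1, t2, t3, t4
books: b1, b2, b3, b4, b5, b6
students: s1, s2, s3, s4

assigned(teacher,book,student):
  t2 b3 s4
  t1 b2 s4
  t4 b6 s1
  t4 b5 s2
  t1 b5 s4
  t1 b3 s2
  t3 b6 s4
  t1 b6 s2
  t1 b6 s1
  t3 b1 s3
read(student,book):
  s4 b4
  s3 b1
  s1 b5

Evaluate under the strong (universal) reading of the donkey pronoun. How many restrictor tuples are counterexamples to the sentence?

9

"her" takes "a student" as antecedent and "it" takes "a book"; both are donkey pronouns co-varying with the restrictor.
Strong reading: for every (t,b,s) with assigned(t,b,s), read(s,b).
Restrictor triples: (t1,b2,s4)→read(s4,b2) ✗  (t1,b3,s2)→read(s2,b3) ✗  (t1,b5,s4)→read(s4,b5) ✗  (t1,b6,s1)→read(s1,b6) ✗  (t1,b6,s2)→read(s2,b6) ✗  (t2,b3,s4)→read(s4,b3) ✗  (t3,b1,s3)→read(s3,b1) ✓  (t3,b6,s4)→read(s4,b6) ✗  (t4,b5,s2)→read(s2,b5) ✗  (t4,b6,s1)→read(s1,b6) ✗
Counterexamples (restrictor triples failing the scope): 9.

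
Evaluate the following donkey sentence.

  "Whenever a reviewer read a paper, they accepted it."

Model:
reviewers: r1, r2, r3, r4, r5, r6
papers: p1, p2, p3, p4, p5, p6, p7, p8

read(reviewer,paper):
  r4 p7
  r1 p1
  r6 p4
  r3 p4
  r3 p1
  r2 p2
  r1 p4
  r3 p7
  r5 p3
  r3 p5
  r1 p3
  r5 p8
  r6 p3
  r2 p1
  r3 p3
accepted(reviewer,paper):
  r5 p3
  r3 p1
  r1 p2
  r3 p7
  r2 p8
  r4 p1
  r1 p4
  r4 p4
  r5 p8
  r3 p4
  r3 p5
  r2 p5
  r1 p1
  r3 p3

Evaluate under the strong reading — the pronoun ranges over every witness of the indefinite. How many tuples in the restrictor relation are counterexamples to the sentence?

"it" takes "a paper" as antecedent — a donkey pronoun bound across the clause boundary.
Strong reading: for every (r,p) with read(r,p), accepted(r,p).
Restrictor pairs: (r1,p1) ✓  (r1,p3) ✗  (r1,p4) ✓  (r2,p1) ✗  (r2,p2) ✗  (r3,p1) ✓  (r3,p3) ✓  (r3,p4) ✓  (r3,p5) ✓  (r3,p7) ✓  (r4,p7) ✗  (r5,p3) ✓  (r5,p8) ✓  (r6,p3) ✗  (r6,p4) ✗
Counterexamples (restrictor pairs failing the scope): 6.

6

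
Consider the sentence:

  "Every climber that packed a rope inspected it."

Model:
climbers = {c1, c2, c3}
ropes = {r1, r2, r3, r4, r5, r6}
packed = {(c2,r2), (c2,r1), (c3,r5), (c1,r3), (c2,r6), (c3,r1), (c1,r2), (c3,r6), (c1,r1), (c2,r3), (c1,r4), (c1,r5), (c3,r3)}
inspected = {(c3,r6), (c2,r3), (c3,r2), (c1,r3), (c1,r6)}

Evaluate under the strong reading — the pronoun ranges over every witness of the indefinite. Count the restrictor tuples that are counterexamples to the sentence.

10

"it" takes "a rope" as antecedent — a donkey pronoun bound across the clause boundary.
Strong reading: for every (c,r) with packed(c,r), inspected(c,r).
Restrictor pairs: (c1,r1) ✗  (c1,r2) ✗  (c1,r3) ✓  (c1,r4) ✗  (c1,r5) ✗  (c2,r1) ✗  (c2,r2) ✗  (c2,r3) ✓  (c2,r6) ✗  (c3,r1) ✗  (c3,r3) ✗  (c3,r5) ✗  (c3,r6) ✓
Counterexamples (restrictor pairs failing the scope): 10.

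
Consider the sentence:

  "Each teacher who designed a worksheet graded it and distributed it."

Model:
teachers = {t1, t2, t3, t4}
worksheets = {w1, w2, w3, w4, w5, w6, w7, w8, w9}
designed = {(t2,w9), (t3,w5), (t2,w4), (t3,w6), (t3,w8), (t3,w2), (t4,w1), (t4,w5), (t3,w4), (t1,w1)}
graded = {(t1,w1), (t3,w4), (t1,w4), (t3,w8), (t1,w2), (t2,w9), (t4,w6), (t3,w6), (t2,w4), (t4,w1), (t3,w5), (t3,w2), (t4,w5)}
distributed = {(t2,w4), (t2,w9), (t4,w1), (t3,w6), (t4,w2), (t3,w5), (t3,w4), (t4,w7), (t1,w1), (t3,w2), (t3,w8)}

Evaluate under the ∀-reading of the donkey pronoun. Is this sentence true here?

"it" takes "a worksheet" as antecedent — a donkey pronoun bound across the clause boundary.
Strong reading: for every (t,w) with designed(t,w), graded(t,w) ∧ distributed(t,w).
Restrictor pairs: (t1,w1) ✓  (t2,w4) ✓  (t2,w9) ✓  (t3,w2) ✓  (t3,w4) ✓  (t3,w5) ✓  (t3,w6) ✓  (t3,w8) ✓  (t4,w1) ✓  (t4,w5) ✗
Counterexample: (t4,w5) is in designed but fails the scope.

False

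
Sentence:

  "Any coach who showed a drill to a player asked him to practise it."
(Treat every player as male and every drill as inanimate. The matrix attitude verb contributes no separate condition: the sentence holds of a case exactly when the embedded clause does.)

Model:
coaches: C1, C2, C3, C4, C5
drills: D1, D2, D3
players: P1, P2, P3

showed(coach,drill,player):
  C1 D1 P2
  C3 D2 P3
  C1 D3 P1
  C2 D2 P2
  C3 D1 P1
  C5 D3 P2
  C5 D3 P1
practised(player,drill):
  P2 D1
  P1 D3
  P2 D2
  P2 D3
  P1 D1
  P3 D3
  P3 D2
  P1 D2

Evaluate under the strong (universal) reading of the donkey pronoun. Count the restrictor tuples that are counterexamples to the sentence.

0

"him" takes "a player" as antecedent and "it" takes "a drill"; both are donkey pronouns co-varying with the restrictor.
Strong reading: for every (c,d,p) with showed(c,d,p), practised(p,d).
Restrictor triples: (C1,D1,P2)→practised(P2,D1) ✓  (C1,D3,P1)→practised(P1,D3) ✓  (C2,D2,P2)→practised(P2,D2) ✓  (C3,D1,P1)→practised(P1,D1) ✓  (C3,D2,P3)→practised(P3,D2) ✓  (C5,D3,P1)→practised(P1,D3) ✓  (C5,D3,P2)→practised(P2,D3) ✓
Counterexamples (restrictor triples failing the scope): 0.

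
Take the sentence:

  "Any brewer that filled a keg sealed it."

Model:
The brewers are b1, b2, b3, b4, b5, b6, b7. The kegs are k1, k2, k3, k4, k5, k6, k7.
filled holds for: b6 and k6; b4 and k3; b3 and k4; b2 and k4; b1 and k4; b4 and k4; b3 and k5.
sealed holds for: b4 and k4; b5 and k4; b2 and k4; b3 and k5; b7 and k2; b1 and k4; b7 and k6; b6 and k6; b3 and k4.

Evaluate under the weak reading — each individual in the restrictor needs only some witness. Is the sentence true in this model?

True

"it" takes "a keg" as antecedent — a donkey pronoun bound across the clause boundary.
Weak reading: every brewer b with some filled-keg has at least one filled-keg k such that sealed(b,k).
Per brewer: b1:✓  b2:✓  b3:✓  b4:✓  b6:✓
Every brewer in the restrictor has a witness.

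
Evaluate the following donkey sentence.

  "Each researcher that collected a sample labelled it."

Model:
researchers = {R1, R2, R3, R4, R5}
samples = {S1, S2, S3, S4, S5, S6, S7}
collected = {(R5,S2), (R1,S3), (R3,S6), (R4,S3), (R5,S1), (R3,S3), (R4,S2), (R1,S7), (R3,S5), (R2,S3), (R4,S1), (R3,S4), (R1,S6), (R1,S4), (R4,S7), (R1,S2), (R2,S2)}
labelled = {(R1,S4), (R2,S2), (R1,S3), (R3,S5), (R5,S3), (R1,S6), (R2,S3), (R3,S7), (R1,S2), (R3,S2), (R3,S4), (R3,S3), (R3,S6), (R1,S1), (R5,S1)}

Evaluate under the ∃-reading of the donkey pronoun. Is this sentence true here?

"it" takes "a sample" as antecedent — a donkey pronoun bound across the clause boundary.
Weak reading: every researcher r with some collected-sample has at least one collected-sample s such that labelled(r,s).
Per researcher: R1:✓  R2:✓  R3:✓  R4:✗  R5:✓
R4 has no witness among its collected-samples.

False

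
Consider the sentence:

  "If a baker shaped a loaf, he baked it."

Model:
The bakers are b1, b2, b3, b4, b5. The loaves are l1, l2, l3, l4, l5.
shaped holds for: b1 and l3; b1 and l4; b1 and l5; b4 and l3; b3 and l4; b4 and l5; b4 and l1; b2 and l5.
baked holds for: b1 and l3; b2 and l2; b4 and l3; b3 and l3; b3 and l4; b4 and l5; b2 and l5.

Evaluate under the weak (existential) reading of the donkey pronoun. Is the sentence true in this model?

True

"it" takes "a loaf" as antecedent — a donkey pronoun bound across the clause boundary.
Weak reading: every baker b with some shaped-loaf has at least one shaped-loaf l such that baked(b,l).
Per baker: b1:✓  b2:✓  b3:✓  b4:✓
Every baker in the restrictor has a witness.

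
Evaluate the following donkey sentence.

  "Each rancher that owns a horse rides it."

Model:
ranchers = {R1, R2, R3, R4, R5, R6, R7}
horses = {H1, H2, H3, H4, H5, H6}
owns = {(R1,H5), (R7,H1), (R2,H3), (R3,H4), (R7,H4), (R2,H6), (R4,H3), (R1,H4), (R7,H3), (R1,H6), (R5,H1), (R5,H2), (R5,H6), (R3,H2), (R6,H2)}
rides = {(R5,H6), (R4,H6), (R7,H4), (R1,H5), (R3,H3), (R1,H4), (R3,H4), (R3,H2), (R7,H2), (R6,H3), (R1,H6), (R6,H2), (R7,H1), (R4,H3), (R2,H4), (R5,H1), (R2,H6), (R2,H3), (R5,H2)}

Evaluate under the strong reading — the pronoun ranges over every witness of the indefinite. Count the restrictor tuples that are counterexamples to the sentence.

1

"it" takes "a horse" as antecedent — a donkey pronoun bound across the clause boundary.
Strong reading: for every (r,h) with owns(r,h), rides(r,h).
Restrictor pairs: (R1,H4) ✓  (R1,H5) ✓  (R1,H6) ✓  (R2,H3) ✓  (R2,H6) ✓  (R3,H2) ✓  (R3,H4) ✓  (R4,H3) ✓  (R5,H1) ✓  (R5,H2) ✓  (R5,H6) ✓  (R6,H2) ✓  (R7,H1) ✓  (R7,H3) ✗  (R7,H4) ✓
Counterexamples (restrictor pairs failing the scope): 1.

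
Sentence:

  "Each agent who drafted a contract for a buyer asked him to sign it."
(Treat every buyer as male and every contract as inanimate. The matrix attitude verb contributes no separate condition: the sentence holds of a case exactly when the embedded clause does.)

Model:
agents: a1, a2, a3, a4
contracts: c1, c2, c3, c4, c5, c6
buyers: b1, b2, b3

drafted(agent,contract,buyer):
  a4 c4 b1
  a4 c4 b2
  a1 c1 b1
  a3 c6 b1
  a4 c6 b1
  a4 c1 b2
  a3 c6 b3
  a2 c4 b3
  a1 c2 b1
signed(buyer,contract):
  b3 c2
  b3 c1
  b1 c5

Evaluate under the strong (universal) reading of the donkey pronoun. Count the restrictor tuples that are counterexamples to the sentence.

9

"him" takes "a buyer" as antecedent and "it" takes "a contract"; both are donkey pronouns co-varying with the restrictor.
Strong reading: for every (a,c,b) with drafted(a,c,b), signed(b,c).
Restrictor triples: (a1,c1,b1)→signed(b1,c1) ✗  (a1,c2,b1)→signed(b1,c2) ✗  (a2,c4,b3)→signed(b3,c4) ✗  (a3,c6,b1)→signed(b1,c6) ✗  (a3,c6,b3)→signed(b3,c6) ✗  (a4,c1,b2)→signed(b2,c1) ✗  (a4,c4,b1)→signed(b1,c4) ✗  (a4,c4,b2)→signed(b2,c4) ✗  (a4,c6,b1)→signed(b1,c6) ✗
Counterexamples (restrictor triples failing the scope): 9.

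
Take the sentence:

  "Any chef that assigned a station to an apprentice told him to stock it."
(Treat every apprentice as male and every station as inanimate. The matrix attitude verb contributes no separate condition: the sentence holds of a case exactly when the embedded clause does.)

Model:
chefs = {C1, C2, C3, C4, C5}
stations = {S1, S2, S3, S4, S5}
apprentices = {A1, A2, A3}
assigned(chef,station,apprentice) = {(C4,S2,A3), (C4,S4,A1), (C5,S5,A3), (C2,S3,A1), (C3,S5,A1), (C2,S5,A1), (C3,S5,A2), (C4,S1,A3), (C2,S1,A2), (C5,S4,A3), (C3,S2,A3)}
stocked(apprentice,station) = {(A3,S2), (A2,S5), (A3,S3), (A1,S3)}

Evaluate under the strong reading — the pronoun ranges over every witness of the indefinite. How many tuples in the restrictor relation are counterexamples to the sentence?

"him" takes "an apprentice" as antecedent and "it" takes "a station"; both are donkey pronouns co-varying with the restrictor.
Strong reading: for every (c,s,a) with assigned(c,s,a), stocked(a,s).
Restrictor triples: (C2,S1,A2)→stocked(A2,S1) ✗  (C2,S3,A1)→stocked(A1,S3) ✓  (C2,S5,A1)→stocked(A1,S5) ✗  (C3,S2,A3)→stocked(A3,S2) ✓  (C3,S5,A1)→stocked(A1,S5) ✗  (C3,S5,A2)→stocked(A2,S5) ✓  (C4,S1,A3)→stocked(A3,S1) ✗  (C4,S2,A3)→stocked(A3,S2) ✓  (C4,S4,A1)→stocked(A1,S4) ✗  (C5,S4,A3)→stocked(A3,S4) ✗  (C5,S5,A3)→stocked(A3,S5) ✗
Counterexamples (restrictor triples failing the scope): 7.

7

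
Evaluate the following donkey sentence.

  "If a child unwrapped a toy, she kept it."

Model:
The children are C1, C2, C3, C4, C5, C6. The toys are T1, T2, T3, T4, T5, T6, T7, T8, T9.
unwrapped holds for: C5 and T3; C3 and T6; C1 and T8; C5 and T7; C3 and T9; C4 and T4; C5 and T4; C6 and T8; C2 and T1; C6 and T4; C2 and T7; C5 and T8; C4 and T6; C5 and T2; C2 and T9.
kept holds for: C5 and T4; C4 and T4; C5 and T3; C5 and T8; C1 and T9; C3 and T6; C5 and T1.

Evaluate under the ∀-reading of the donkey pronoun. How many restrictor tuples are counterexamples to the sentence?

"it" takes "a toy" as antecedent — a donkey pronoun bound across the clause boundary.
Strong reading: for every (c,t) with unwrapped(c,t), kept(c,t).
Restrictor pairs: (C1,T8) ✗  (C2,T1) ✗  (C2,T7) ✗  (C2,T9) ✗  (C3,T6) ✓  (C3,T9) ✗  (C4,T4) ✓  (C4,T6) ✗  (C5,T2) ✗  (C5,T3) ✓  (C5,T4) ✓  (C5,T7) ✗  (C5,T8) ✓  (C6,T4) ✗  (C6,T8) ✗
Counterexamples (restrictor pairs failing the scope): 10.

10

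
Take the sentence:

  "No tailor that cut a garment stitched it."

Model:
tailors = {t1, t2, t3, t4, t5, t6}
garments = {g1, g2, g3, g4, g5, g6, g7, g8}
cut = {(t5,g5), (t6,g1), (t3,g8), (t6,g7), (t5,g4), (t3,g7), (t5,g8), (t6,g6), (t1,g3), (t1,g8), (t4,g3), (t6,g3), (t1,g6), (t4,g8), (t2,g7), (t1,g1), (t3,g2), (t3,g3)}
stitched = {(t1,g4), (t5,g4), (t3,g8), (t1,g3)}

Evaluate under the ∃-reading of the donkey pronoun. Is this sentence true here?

False

"it" takes "a garment" as antecedent — a donkey pronoun bound across the clause boundary.
Truth condition: for no (t,g) with cut(t,g) does stitched(t,g) hold.
Restrictor pairs — does the scope hold? (t1,g1):fails  (t1,g3):holds  (t1,g6):fails  (t1,g8):fails  (t2,g7):fails  (t3,g2):fails  (t3,g3):fails  (t3,g7):fails  (t3,g8):holds  (t4,g3):fails  (t4,g8):fails  (t5,g4):holds  (t5,g5):fails  (t5,g8):fails  (t6,g1):fails  (t6,g3):fails  (t6,g6):fails  (t6,g7):fails
Scope holds for 3 pair(s), so the sentence is false.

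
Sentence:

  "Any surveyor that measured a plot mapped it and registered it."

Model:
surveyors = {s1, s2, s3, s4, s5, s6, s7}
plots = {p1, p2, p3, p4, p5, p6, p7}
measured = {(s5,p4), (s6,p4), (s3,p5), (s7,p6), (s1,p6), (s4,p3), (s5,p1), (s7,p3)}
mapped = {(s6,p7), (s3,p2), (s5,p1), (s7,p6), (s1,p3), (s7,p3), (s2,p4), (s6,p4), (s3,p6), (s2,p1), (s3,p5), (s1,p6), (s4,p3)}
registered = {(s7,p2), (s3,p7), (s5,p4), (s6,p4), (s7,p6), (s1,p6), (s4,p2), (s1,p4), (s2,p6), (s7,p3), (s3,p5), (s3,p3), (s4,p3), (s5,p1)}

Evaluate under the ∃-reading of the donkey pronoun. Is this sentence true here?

True

"it" takes "a plot" as antecedent — a donkey pronoun bound across the clause boundary.
Weak reading: every surveyor s with some measured-plot has at least one measured-plot p such that mapped(s,p) ∧ registered(s,p).
Per surveyor: s1:✓  s3:✓  s4:✓  s5:✓  s6:✓  s7:✓
Every surveyor in the restrictor has a witness.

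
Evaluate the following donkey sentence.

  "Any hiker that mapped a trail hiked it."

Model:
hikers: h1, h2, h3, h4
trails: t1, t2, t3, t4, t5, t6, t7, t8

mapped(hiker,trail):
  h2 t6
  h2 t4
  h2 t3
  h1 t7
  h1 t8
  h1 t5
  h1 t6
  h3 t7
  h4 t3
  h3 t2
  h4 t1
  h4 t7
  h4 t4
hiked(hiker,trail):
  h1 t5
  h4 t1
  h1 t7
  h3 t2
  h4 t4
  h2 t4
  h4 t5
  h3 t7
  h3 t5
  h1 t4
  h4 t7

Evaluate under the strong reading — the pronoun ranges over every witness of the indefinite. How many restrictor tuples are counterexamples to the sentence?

"it" takes "a trail" as antecedent — a donkey pronoun bound across the clause boundary.
Strong reading: for every (h,t) with mapped(h,t), hiked(h,t).
Restrictor pairs: (h1,t5) ✓  (h1,t6) ✗  (h1,t7) ✓  (h1,t8) ✗  (h2,t3) ✗  (h2,t4) ✓  (h2,t6) ✗  (h3,t2) ✓  (h3,t7) ✓  (h4,t1) ✓  (h4,t3) ✗  (h4,t4) ✓  (h4,t7) ✓
Counterexamples (restrictor pairs failing the scope): 5.

5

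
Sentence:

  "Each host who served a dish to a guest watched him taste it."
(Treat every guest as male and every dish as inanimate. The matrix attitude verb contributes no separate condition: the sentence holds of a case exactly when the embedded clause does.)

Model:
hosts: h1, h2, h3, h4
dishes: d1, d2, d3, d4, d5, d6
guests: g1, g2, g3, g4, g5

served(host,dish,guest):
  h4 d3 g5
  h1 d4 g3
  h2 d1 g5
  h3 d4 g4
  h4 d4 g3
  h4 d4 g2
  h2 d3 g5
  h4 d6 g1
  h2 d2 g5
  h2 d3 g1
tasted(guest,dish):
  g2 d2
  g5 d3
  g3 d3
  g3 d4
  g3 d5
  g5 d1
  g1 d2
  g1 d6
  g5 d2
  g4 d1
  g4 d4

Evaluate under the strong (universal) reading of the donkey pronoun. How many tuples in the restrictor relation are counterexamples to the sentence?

"him" takes "a guest" as antecedent and "it" takes "a dish"; both are donkey pronouns co-varying with the restrictor.
Strong reading: for every (h,d,g) with served(h,d,g), tasted(g,d).
Restrictor triples: (h1,d4,g3)→tasted(g3,d4) ✓  (h2,d1,g5)→tasted(g5,d1) ✓  (h2,d2,g5)→tasted(g5,d2) ✓  (h2,d3,g1)→tasted(g1,d3) ✗  (h2,d3,g5)→tasted(g5,d3) ✓  (h3,d4,g4)→tasted(g4,d4) ✓  (h4,d3,g5)→tasted(g5,d3) ✓  (h4,d4,g2)→tasted(g2,d4) ✗  (h4,d4,g3)→tasted(g3,d4) ✓  (h4,d6,g1)→tasted(g1,d6) ✓
Counterexamples (restrictor triples failing the scope): 2.

2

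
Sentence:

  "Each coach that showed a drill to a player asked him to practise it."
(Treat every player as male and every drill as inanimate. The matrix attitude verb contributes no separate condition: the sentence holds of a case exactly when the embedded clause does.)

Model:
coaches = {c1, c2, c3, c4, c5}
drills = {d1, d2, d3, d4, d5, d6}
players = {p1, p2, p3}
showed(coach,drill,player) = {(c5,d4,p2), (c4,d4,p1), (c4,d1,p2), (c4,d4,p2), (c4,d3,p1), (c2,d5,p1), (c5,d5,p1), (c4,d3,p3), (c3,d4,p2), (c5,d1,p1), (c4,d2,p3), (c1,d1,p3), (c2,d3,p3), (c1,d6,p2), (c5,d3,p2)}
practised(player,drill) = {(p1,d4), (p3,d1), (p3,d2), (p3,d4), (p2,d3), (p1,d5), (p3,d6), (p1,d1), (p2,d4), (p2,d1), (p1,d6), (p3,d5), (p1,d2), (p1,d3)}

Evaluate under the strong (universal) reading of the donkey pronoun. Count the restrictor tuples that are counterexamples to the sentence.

"him" takes "a player" as antecedent and "it" takes "a drill"; both are donkey pronouns co-varying with the restrictor.
Strong reading: for every (c,d,p) with showed(c,d,p), practised(p,d).
Restrictor triples: (c1,d1,p3)→practised(p3,d1) ✓  (c1,d6,p2)→practised(p2,d6) ✗  (c2,d3,p3)→practised(p3,d3) ✗  (c2,d5,p1)→practised(p1,d5) ✓  (c3,d4,p2)→practised(p2,d4) ✓  (c4,d1,p2)→practised(p2,d1) ✓  (c4,d2,p3)→practised(p3,d2) ✓  (c4,d3,p1)→practised(p1,d3) ✓  (c4,d3,p3)→practised(p3,d3) ✗  (c4,d4,p1)→practised(p1,d4) ✓  (c4,d4,p2)→practised(p2,d4) ✓  (c5,d1,p1)→practised(p1,d1) ✓  (c5,d3,p2)→practised(p2,d3) ✓  (c5,d4,p2)→practised(p2,d4) ✓  (c5,d5,p1)→practised(p1,d5) ✓
Counterexamples (restrictor triples failing the scope): 3.

3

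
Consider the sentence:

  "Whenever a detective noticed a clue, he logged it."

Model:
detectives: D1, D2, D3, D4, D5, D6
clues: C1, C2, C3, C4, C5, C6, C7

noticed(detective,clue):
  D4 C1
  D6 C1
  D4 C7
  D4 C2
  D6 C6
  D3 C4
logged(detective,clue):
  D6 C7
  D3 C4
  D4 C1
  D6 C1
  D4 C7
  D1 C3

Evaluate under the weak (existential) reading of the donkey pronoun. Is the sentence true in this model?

True

"it" takes "a clue" as antecedent — a donkey pronoun bound across the clause boundary.
Weak reading: every detective d with some noticed-clue has at least one noticed-clue c such that logged(d,c).
Per detective: D3:✓  D4:✓  D6:✓
Every detective in the restrictor has a witness.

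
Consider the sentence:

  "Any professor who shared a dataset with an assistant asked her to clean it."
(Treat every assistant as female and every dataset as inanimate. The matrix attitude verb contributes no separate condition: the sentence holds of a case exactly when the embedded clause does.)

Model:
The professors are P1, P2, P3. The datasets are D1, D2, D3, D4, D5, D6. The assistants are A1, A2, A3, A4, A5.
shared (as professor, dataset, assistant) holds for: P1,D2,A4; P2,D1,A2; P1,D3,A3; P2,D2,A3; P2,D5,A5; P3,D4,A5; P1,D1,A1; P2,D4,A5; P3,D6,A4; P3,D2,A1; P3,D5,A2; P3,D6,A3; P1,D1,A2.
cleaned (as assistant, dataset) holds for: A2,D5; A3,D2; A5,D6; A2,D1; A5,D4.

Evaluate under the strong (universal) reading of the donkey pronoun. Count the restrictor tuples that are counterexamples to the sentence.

"her" takes "an assistant" as antecedent and "it" takes "a dataset"; both are donkey pronouns co-varying with the restrictor.
Strong reading: for every (p,d,a) with shared(p,d,a), cleaned(a,d).
Restrictor triples: (P1,D1,A1)→cleaned(A1,D1) ✗  (P1,D1,A2)→cleaned(A2,D1) ✓  (P1,D2,A4)→cleaned(A4,D2) ✗  (P1,D3,A3)→cleaned(A3,D3) ✗  (P2,D1,A2)→cleaned(A2,D1) ✓  (P2,D2,A3)→cleaned(A3,D2) ✓  (P2,D4,A5)→cleaned(A5,D4) ✓  (P2,D5,A5)→cleaned(A5,D5) ✗  (P3,D2,A1)→cleaned(A1,D2) ✗  (P3,D4,A5)→cleaned(A5,D4) ✓  (P3,D5,A2)→cleaned(A2,D5) ✓  (P3,D6,A3)→cleaned(A3,D6) ✗  (P3,D6,A4)→cleaned(A4,D6) ✗
Counterexamples (restrictor triples failing the scope): 7.

7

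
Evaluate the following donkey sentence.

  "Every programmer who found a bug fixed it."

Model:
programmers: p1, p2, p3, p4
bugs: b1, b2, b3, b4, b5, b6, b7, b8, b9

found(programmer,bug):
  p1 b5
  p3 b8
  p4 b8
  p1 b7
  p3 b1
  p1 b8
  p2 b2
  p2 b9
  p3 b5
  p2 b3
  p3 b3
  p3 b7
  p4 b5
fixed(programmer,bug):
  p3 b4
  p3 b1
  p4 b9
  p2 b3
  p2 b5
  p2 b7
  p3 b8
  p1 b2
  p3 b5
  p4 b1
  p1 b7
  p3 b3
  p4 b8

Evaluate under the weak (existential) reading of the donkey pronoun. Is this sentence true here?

True

"it" takes "a bug" as antecedent — a donkey pronoun bound across the clause boundary.
Weak reading: every programmer p with some found-bug has at least one found-bug b such that fixed(p,b).
Per programmer: p1:✓  p2:✓  p3:✓  p4:✓
Every programmer in the restrictor has a witness.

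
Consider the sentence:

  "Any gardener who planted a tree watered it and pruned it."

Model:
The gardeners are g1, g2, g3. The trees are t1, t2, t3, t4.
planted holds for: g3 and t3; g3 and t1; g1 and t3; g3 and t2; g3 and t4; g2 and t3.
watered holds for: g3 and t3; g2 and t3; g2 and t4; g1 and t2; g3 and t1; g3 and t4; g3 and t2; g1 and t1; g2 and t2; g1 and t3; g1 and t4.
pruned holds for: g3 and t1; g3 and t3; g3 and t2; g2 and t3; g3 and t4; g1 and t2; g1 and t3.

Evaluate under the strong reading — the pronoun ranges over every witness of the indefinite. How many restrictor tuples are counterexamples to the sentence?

"it" takes "a tree" as antecedent — a donkey pronoun bound across the clause boundary.
Strong reading: for every (g,t) with planted(g,t), watered(g,t) ∧ pruned(g,t).
Restrictor pairs: (g1,t3) ✓  (g2,t3) ✓  (g3,t1) ✓  (g3,t2) ✓  (g3,t3) ✓  (g3,t4) ✓
Counterexamples (restrictor pairs failing the scope): 0.

0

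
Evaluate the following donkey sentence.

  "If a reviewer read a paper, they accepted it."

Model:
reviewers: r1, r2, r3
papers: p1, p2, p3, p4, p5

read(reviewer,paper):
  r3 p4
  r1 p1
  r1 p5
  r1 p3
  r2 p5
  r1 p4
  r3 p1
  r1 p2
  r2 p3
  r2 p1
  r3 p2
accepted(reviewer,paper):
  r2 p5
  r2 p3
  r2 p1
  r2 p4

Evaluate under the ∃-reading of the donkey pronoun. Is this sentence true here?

False

"it" takes "a paper" as antecedent — a donkey pronoun bound across the clause boundary.
Weak reading: every reviewer r with some read-paper has at least one read-paper p such that accepted(r,p).
Per reviewer: r1:✗  r2:✓  r3:✗
r1 has no witness among its read-papers.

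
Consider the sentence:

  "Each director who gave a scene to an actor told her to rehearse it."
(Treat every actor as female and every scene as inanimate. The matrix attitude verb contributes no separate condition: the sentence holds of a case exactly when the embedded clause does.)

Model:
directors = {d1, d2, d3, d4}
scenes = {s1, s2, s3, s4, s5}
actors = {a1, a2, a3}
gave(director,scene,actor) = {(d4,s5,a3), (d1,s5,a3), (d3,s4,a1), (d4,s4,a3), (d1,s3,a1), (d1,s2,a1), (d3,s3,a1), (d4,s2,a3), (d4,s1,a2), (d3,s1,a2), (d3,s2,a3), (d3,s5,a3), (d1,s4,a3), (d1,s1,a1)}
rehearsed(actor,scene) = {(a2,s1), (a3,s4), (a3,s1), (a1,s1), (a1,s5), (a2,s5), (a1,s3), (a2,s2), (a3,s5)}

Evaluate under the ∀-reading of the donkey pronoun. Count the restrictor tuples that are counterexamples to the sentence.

"her" takes "an actor" as antecedent and "it" takes "a scene"; both are donkey pronouns co-varying with the restrictor.
Strong reading: for every (d,s,a) with gave(d,s,a), rehearsed(a,s).
Restrictor triples: (d1,s1,a1)→rehearsed(a1,s1) ✓  (d1,s2,a1)→rehearsed(a1,s2) ✗  (d1,s3,a1)→rehearsed(a1,s3) ✓  (d1,s4,a3)→rehearsed(a3,s4) ✓  (d1,s5,a3)→rehearsed(a3,s5) ✓  (d3,s1,a2)→rehearsed(a2,s1) ✓  (d3,s2,a3)→rehearsed(a3,s2) ✗  (d3,s3,a1)→rehearsed(a1,s3) ✓  (d3,s4,a1)→rehearsed(a1,s4) ✗  (d3,s5,a3)→rehearsed(a3,s5) ✓  (d4,s1,a2)→rehearsed(a2,s1) ✓  (d4,s2,a3)→rehearsed(a3,s2) ✗  (d4,s4,a3)→rehearsed(a3,s4) ✓  (d4,s5,a3)→rehearsed(a3,s5) ✓
Counterexamples (restrictor triples failing the scope): 4.

4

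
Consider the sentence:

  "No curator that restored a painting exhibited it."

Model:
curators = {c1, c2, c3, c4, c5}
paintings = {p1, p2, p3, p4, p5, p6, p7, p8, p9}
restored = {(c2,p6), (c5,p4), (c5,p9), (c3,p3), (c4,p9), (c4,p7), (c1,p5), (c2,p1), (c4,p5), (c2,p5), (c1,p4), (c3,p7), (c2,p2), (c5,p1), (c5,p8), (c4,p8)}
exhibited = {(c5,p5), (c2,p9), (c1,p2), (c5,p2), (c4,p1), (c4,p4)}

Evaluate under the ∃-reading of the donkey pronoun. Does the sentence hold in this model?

True

"it" takes "a painting" as antecedent — a donkey pronoun bound across the clause boundary.
Truth condition: for no (c,p) with restored(c,p) does exhibited(c,p) hold.
Restrictor pairs — does the scope hold? (c1,p4):fails  (c1,p5):fails  (c2,p1):fails  (c2,p2):fails  (c2,p5):fails  (c2,p6):fails  (c3,p3):fails  (c3,p7):fails  (c4,p5):fails  (c4,p7):fails  (c4,p8):fails  (c4,p9):fails  (c5,p1):fails  (c5,p4):fails  (c5,p8):fails  (c5,p9):fails
Scope holds for no restrictor pair, so the sentence is true.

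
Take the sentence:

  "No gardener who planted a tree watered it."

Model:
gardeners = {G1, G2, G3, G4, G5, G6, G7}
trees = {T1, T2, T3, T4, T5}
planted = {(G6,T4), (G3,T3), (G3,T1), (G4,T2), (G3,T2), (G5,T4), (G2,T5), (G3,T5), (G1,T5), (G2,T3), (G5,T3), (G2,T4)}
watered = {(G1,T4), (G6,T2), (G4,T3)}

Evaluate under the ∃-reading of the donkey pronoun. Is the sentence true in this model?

"it" takes "a tree" as antecedent — a donkey pronoun bound across the clause boundary.
Truth condition: for no (g,t) with planted(g,t) does watered(g,t) hold.
Restrictor pairs — does the scope hold? (G1,T5):fails  (G2,T3):fails  (G2,T4):fails  (G2,T5):fails  (G3,T1):fails  (G3,T2):fails  (G3,T3):fails  (G3,T5):fails  (G4,T2):fails  (G5,T3):fails  (G5,T4):fails  (G6,T4):fails
Scope holds for no restrictor pair, so the sentence is true.

True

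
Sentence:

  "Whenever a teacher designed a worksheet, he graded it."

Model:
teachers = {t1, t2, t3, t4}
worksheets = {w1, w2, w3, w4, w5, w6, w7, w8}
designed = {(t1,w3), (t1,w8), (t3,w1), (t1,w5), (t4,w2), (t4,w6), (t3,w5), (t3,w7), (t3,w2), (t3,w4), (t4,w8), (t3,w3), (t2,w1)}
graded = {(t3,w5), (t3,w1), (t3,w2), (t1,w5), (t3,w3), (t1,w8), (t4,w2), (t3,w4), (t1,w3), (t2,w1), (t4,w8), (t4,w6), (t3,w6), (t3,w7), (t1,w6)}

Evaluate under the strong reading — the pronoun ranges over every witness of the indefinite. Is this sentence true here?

"it" takes "a worksheet" as antecedent — a donkey pronoun bound across the clause boundary.
Strong reading: for every (t,w) with designed(t,w), graded(t,w).
Restrictor pairs: (t1,w3) ✓  (t1,w5) ✓  (t1,w8) ✓  (t2,w1) ✓  (t3,w1) ✓  (t3,w2) ✓  (t3,w3) ✓  (t3,w4) ✓  (t3,w5) ✓  (t3,w7) ✓  (t4,w2) ✓  (t4,w6) ✓  (t4,w8) ✓
Every restrictor pair satisfies the scope.

True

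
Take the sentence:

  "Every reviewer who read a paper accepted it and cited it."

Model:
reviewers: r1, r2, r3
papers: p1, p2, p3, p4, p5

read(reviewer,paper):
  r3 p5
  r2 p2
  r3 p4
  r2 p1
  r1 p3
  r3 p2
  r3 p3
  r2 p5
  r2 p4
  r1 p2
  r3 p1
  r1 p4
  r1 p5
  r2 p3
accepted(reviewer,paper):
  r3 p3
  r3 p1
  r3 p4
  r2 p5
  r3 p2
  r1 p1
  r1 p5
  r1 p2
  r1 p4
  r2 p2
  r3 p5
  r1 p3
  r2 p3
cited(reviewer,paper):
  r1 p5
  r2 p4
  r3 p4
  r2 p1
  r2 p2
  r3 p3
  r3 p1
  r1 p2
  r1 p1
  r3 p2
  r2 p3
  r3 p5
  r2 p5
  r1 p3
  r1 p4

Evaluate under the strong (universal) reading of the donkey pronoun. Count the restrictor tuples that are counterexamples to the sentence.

"it" takes "a paper" as antecedent — a donkey pronoun bound across the clause boundary.
Strong reading: for every (r,p) with read(r,p), accepted(r,p) ∧ cited(r,p).
Restrictor pairs: (r1,p2) ✓  (r1,p3) ✓  (r1,p4) ✓  (r1,p5) ✓  (r2,p1) ✗  (r2,p2) ✓  (r2,p3) ✓  (r2,p4) ✗  (r2,p5) ✓  (r3,p1) ✓  (r3,p2) ✓  (r3,p3) ✓  (r3,p4) ✓  (r3,p5) ✓
Counterexamples (restrictor pairs failing the scope): 2.

2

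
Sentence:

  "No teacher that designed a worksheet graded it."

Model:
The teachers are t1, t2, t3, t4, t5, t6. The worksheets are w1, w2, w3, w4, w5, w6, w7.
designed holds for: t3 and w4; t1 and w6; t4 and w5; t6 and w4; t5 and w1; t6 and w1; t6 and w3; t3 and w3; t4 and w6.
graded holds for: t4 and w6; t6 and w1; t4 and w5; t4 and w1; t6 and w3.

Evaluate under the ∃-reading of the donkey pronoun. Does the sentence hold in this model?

"it" takes "a worksheet" as antecedent — a donkey pronoun bound across the clause boundary.
Truth condition: for no (t,w) with designed(t,w) does graded(t,w) hold.
Restrictor pairs — does the scope hold? (t1,w6):fails  (t3,w3):fails  (t3,w4):fails  (t4,w5):holds  (t4,w6):holds  (t5,w1):fails  (t6,w1):holds  (t6,w3):holds  (t6,w4):fails
Scope holds for 4 pair(s), so the sentence is false.

False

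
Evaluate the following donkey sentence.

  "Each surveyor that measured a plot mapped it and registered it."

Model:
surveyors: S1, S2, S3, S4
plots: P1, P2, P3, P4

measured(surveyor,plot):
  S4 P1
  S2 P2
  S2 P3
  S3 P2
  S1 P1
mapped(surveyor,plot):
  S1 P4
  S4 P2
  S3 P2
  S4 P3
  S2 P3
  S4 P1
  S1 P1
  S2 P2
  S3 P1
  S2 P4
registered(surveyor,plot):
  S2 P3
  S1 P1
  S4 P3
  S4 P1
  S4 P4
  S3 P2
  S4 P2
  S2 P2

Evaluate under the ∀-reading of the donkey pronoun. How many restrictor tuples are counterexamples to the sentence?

"it" takes "a plot" as antecedent — a donkey pronoun bound across the clause boundary.
Strong reading: for every (s,p) with measured(s,p), mapped(s,p) ∧ registered(s,p).
Restrictor pairs: (S1,P1) ✓  (S2,P2) ✓  (S2,P3) ✓  (S3,P2) ✓  (S4,P1) ✓
Counterexamples (restrictor pairs failing the scope): 0.

0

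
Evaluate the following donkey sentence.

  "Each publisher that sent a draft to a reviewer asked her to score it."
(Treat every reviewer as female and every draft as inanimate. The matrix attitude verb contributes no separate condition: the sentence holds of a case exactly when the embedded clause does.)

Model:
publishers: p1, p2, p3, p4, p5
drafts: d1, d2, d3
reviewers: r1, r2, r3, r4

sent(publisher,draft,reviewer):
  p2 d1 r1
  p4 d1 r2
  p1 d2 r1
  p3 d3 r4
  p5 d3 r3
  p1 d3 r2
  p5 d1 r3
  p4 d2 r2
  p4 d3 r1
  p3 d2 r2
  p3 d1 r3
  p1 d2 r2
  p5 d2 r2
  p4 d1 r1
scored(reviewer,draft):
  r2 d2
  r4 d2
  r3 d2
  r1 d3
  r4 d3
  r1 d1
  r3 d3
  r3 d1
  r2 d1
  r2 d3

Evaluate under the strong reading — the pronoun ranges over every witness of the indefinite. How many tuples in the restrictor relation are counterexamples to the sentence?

1

"her" takes "a reviewer" as antecedent and "it" takes "a draft"; both are donkey pronouns co-varying with the restrictor.
Strong reading: for every (p,d,r) with sent(p,d,r), scored(r,d).
Restrictor triples: (p1,d2,r1)→scored(r1,d2) ✗  (p1,d2,r2)→scored(r2,d2) ✓  (p1,d3,r2)→scored(r2,d3) ✓  (p2,d1,r1)→scored(r1,d1) ✓  (p3,d1,r3)→scored(r3,d1) ✓  (p3,d2,r2)→scored(r2,d2) ✓  (p3,d3,r4)→scored(r4,d3) ✓  (p4,d1,r1)→scored(r1,d1) ✓  (p4,d1,r2)→scored(r2,d1) ✓  (p4,d2,r2)→scored(r2,d2) ✓  (p4,d3,r1)→scored(r1,d3) ✓  (p5,d1,r3)→scored(r3,d1) ✓  (p5,d2,r2)→scored(r2,d2) ✓  (p5,d3,r3)→scored(r3,d3) ✓
Counterexamples (restrictor triples failing the scope): 1.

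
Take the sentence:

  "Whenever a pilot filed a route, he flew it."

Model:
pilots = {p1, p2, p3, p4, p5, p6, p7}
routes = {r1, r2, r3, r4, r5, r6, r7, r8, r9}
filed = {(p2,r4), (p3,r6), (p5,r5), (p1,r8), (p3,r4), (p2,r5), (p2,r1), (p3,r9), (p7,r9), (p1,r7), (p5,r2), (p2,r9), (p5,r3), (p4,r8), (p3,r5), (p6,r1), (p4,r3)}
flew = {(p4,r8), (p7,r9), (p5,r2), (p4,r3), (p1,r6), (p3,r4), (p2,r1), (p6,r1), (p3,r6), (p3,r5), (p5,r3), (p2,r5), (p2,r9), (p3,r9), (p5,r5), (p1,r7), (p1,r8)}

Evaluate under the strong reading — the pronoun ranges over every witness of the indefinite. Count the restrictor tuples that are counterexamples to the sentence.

1

"it" takes "a route" as antecedent — a donkey pronoun bound across the clause boundary.
Strong reading: for every (p,r) with filed(p,r), flew(p,r).
Restrictor pairs: (p1,r7) ✓  (p1,r8) ✓  (p2,r1) ✓  (p2,r4) ✗  (p2,r5) ✓  (p2,r9) ✓  (p3,r4) ✓  (p3,r5) ✓  (p3,r6) ✓  (p3,r9) ✓  (p4,r3) ✓  (p4,r8) ✓  (p5,r2) ✓  (p5,r3) ✓  (p5,r5) ✓  (p6,r1) ✓  (p7,r9) ✓
Counterexamples (restrictor pairs failing the scope): 1.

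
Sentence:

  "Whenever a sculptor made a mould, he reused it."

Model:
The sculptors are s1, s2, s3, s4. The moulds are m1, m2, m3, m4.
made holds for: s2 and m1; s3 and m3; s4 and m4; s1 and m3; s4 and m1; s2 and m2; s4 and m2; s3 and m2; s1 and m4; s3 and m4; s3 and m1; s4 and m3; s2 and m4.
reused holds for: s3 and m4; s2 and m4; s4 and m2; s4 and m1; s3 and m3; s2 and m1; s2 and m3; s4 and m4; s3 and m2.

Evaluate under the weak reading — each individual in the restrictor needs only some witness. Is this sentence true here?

False

"it" takes "a mould" as antecedent — a donkey pronoun bound across the clause boundary.
Weak reading: every sculptor s with some made-mould has at least one made-mould m such that reused(s,m).
Per sculptor: s1:✗  s2:✓  s3:✓  s4:✓
s1 has no witness among its made-moulds.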